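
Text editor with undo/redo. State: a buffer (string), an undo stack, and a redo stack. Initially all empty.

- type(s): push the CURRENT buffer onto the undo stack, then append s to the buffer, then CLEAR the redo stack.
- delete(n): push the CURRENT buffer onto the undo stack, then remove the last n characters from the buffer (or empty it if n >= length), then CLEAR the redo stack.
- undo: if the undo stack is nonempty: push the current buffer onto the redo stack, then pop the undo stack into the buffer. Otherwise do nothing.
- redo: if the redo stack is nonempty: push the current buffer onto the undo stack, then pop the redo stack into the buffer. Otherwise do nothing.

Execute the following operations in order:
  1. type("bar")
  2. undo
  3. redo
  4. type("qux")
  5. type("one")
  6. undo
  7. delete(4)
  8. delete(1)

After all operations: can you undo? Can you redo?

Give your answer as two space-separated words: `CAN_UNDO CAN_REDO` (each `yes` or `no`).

Answer: yes no

Derivation:
After op 1 (type): buf='bar' undo_depth=1 redo_depth=0
After op 2 (undo): buf='(empty)' undo_depth=0 redo_depth=1
After op 3 (redo): buf='bar' undo_depth=1 redo_depth=0
After op 4 (type): buf='barqux' undo_depth=2 redo_depth=0
After op 5 (type): buf='barquxone' undo_depth=3 redo_depth=0
After op 6 (undo): buf='barqux' undo_depth=2 redo_depth=1
After op 7 (delete): buf='ba' undo_depth=3 redo_depth=0
After op 8 (delete): buf='b' undo_depth=4 redo_depth=0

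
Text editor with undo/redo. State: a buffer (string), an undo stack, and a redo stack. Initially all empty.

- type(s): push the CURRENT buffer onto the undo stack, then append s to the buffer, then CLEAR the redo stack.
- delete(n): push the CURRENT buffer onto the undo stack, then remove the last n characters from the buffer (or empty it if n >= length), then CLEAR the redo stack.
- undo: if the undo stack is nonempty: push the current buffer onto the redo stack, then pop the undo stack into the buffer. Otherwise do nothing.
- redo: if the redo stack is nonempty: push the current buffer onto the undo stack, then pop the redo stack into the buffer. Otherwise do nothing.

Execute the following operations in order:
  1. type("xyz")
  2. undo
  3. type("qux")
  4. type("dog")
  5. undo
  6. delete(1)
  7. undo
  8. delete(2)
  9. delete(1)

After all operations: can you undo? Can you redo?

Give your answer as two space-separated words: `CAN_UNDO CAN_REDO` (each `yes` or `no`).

Answer: yes no

Derivation:
After op 1 (type): buf='xyz' undo_depth=1 redo_depth=0
After op 2 (undo): buf='(empty)' undo_depth=0 redo_depth=1
After op 3 (type): buf='qux' undo_depth=1 redo_depth=0
After op 4 (type): buf='quxdog' undo_depth=2 redo_depth=0
After op 5 (undo): buf='qux' undo_depth=1 redo_depth=1
After op 6 (delete): buf='qu' undo_depth=2 redo_depth=0
After op 7 (undo): buf='qux' undo_depth=1 redo_depth=1
After op 8 (delete): buf='q' undo_depth=2 redo_depth=0
After op 9 (delete): buf='(empty)' undo_depth=3 redo_depth=0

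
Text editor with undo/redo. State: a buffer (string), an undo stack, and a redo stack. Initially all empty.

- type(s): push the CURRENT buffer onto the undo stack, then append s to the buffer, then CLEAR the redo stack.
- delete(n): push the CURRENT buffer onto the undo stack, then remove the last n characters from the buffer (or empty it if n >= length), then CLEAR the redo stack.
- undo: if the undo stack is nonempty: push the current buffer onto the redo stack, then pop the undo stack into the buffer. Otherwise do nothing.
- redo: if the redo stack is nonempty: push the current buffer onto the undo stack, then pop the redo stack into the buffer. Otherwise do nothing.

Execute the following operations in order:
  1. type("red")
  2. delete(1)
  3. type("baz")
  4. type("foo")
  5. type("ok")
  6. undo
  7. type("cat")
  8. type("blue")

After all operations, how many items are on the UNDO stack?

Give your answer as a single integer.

Answer: 6

Derivation:
After op 1 (type): buf='red' undo_depth=1 redo_depth=0
After op 2 (delete): buf='re' undo_depth=2 redo_depth=0
After op 3 (type): buf='rebaz' undo_depth=3 redo_depth=0
After op 4 (type): buf='rebazfoo' undo_depth=4 redo_depth=0
After op 5 (type): buf='rebazfoook' undo_depth=5 redo_depth=0
After op 6 (undo): buf='rebazfoo' undo_depth=4 redo_depth=1
After op 7 (type): buf='rebazfoocat' undo_depth=5 redo_depth=0
After op 8 (type): buf='rebazfoocatblue' undo_depth=6 redo_depth=0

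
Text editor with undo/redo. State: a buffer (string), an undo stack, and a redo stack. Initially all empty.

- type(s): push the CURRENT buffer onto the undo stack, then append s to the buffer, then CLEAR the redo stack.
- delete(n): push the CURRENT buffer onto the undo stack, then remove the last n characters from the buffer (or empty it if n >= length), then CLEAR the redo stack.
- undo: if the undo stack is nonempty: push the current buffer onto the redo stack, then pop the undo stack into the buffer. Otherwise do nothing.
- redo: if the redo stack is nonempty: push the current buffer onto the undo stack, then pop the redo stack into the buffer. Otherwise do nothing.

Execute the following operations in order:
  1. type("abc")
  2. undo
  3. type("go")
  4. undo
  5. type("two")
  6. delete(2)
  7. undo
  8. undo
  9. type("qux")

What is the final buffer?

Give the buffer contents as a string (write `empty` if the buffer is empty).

Answer: qux

Derivation:
After op 1 (type): buf='abc' undo_depth=1 redo_depth=0
After op 2 (undo): buf='(empty)' undo_depth=0 redo_depth=1
After op 3 (type): buf='go' undo_depth=1 redo_depth=0
After op 4 (undo): buf='(empty)' undo_depth=0 redo_depth=1
After op 5 (type): buf='two' undo_depth=1 redo_depth=0
After op 6 (delete): buf='t' undo_depth=2 redo_depth=0
After op 7 (undo): buf='two' undo_depth=1 redo_depth=1
After op 8 (undo): buf='(empty)' undo_depth=0 redo_depth=2
After op 9 (type): buf='qux' undo_depth=1 redo_depth=0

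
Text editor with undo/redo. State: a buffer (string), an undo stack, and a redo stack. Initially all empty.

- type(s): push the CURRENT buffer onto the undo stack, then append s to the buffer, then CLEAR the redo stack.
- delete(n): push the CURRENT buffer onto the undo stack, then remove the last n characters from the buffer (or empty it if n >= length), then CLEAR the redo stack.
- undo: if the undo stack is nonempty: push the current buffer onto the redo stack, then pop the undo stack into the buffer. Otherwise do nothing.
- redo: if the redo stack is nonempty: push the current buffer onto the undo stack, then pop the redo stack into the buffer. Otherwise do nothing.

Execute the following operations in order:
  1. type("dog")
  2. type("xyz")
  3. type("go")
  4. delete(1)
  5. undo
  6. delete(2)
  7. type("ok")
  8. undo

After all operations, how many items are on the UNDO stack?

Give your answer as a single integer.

After op 1 (type): buf='dog' undo_depth=1 redo_depth=0
After op 2 (type): buf='dogxyz' undo_depth=2 redo_depth=0
After op 3 (type): buf='dogxyzgo' undo_depth=3 redo_depth=0
After op 4 (delete): buf='dogxyzg' undo_depth=4 redo_depth=0
After op 5 (undo): buf='dogxyzgo' undo_depth=3 redo_depth=1
After op 6 (delete): buf='dogxyz' undo_depth=4 redo_depth=0
After op 7 (type): buf='dogxyzok' undo_depth=5 redo_depth=0
After op 8 (undo): buf='dogxyz' undo_depth=4 redo_depth=1

Answer: 4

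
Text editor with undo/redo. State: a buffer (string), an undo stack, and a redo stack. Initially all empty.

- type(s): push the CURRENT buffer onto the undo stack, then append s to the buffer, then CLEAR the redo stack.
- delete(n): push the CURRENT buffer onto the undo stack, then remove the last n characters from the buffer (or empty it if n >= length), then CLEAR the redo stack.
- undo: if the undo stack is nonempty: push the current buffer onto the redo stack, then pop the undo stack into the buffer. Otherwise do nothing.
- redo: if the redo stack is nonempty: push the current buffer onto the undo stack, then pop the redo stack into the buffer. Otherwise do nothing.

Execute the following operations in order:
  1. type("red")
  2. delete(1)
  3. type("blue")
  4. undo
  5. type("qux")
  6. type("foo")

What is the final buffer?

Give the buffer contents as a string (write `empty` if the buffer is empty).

After op 1 (type): buf='red' undo_depth=1 redo_depth=0
After op 2 (delete): buf='re' undo_depth=2 redo_depth=0
After op 3 (type): buf='reblue' undo_depth=3 redo_depth=0
After op 4 (undo): buf='re' undo_depth=2 redo_depth=1
After op 5 (type): buf='requx' undo_depth=3 redo_depth=0
After op 6 (type): buf='requxfoo' undo_depth=4 redo_depth=0

Answer: requxfoo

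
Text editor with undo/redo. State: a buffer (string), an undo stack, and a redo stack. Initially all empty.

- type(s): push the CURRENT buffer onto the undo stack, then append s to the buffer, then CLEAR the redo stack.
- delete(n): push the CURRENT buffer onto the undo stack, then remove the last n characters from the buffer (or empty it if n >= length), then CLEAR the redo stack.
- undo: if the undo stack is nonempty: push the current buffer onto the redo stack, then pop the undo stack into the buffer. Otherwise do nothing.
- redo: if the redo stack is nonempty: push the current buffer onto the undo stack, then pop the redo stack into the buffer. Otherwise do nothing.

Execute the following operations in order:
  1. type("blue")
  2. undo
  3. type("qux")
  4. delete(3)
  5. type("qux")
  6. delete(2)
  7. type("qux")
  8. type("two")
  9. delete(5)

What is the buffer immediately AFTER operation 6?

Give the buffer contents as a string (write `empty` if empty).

After op 1 (type): buf='blue' undo_depth=1 redo_depth=0
After op 2 (undo): buf='(empty)' undo_depth=0 redo_depth=1
After op 3 (type): buf='qux' undo_depth=1 redo_depth=0
After op 4 (delete): buf='(empty)' undo_depth=2 redo_depth=0
After op 5 (type): buf='qux' undo_depth=3 redo_depth=0
After op 6 (delete): buf='q' undo_depth=4 redo_depth=0

Answer: q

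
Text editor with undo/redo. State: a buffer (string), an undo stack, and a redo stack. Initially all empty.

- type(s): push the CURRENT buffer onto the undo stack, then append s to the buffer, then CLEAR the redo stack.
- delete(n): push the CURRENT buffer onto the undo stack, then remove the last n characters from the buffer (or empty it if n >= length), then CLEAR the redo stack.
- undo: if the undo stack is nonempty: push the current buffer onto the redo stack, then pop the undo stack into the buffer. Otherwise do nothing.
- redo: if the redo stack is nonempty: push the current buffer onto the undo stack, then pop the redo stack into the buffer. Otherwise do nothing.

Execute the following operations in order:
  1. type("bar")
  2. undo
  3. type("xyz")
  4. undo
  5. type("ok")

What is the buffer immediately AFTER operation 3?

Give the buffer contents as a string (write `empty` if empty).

Answer: xyz

Derivation:
After op 1 (type): buf='bar' undo_depth=1 redo_depth=0
After op 2 (undo): buf='(empty)' undo_depth=0 redo_depth=1
After op 3 (type): buf='xyz' undo_depth=1 redo_depth=0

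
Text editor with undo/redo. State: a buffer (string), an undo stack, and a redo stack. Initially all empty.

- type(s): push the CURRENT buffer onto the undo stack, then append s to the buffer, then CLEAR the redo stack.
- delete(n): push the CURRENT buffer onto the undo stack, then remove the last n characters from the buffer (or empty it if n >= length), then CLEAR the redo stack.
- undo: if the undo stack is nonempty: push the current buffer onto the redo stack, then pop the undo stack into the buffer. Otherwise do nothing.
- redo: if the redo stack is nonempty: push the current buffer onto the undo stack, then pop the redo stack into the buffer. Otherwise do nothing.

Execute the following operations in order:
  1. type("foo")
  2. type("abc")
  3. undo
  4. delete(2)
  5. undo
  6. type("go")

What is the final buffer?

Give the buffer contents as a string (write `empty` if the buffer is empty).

Answer: foogo

Derivation:
After op 1 (type): buf='foo' undo_depth=1 redo_depth=0
After op 2 (type): buf='fooabc' undo_depth=2 redo_depth=0
After op 3 (undo): buf='foo' undo_depth=1 redo_depth=1
After op 4 (delete): buf='f' undo_depth=2 redo_depth=0
After op 5 (undo): buf='foo' undo_depth=1 redo_depth=1
After op 6 (type): buf='foogo' undo_depth=2 redo_depth=0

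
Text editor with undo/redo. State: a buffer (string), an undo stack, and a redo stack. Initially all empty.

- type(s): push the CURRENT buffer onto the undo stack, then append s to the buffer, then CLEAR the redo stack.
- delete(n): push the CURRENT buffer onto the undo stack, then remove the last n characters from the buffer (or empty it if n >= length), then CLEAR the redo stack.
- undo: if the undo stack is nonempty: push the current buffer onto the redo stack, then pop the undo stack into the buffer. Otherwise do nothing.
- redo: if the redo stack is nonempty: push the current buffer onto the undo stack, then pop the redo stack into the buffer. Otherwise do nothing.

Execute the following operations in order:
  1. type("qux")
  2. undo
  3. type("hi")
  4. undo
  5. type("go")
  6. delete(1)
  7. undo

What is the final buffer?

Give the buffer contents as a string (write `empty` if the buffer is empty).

Answer: go

Derivation:
After op 1 (type): buf='qux' undo_depth=1 redo_depth=0
After op 2 (undo): buf='(empty)' undo_depth=0 redo_depth=1
After op 3 (type): buf='hi' undo_depth=1 redo_depth=0
After op 4 (undo): buf='(empty)' undo_depth=0 redo_depth=1
After op 5 (type): buf='go' undo_depth=1 redo_depth=0
After op 6 (delete): buf='g' undo_depth=2 redo_depth=0
After op 7 (undo): buf='go' undo_depth=1 redo_depth=1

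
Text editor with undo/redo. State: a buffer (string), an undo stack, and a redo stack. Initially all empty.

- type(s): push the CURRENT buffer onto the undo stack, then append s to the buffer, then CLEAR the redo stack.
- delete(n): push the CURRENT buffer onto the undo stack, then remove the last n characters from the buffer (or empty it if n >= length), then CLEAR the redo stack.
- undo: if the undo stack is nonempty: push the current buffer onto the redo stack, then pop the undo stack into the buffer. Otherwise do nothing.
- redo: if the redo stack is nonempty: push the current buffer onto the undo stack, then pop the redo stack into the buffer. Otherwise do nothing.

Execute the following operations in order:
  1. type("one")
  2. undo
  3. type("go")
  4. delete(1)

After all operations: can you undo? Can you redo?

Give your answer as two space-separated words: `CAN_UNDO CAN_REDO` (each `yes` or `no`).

After op 1 (type): buf='one' undo_depth=1 redo_depth=0
After op 2 (undo): buf='(empty)' undo_depth=0 redo_depth=1
After op 3 (type): buf='go' undo_depth=1 redo_depth=0
After op 4 (delete): buf='g' undo_depth=2 redo_depth=0

Answer: yes no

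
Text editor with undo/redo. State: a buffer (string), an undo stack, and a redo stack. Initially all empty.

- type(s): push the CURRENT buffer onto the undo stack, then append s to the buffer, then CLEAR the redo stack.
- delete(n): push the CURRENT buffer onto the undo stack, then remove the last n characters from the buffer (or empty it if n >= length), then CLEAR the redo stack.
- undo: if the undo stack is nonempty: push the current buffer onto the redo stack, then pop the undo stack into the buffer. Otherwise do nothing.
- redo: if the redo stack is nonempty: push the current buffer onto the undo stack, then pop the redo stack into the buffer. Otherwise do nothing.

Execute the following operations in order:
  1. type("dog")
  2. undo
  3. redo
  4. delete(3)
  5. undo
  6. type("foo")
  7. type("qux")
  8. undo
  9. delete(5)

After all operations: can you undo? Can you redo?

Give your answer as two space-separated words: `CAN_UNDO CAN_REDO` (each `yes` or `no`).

After op 1 (type): buf='dog' undo_depth=1 redo_depth=0
After op 2 (undo): buf='(empty)' undo_depth=0 redo_depth=1
After op 3 (redo): buf='dog' undo_depth=1 redo_depth=0
After op 4 (delete): buf='(empty)' undo_depth=2 redo_depth=0
After op 5 (undo): buf='dog' undo_depth=1 redo_depth=1
After op 6 (type): buf='dogfoo' undo_depth=2 redo_depth=0
After op 7 (type): buf='dogfooqux' undo_depth=3 redo_depth=0
After op 8 (undo): buf='dogfoo' undo_depth=2 redo_depth=1
After op 9 (delete): buf='d' undo_depth=3 redo_depth=0

Answer: yes no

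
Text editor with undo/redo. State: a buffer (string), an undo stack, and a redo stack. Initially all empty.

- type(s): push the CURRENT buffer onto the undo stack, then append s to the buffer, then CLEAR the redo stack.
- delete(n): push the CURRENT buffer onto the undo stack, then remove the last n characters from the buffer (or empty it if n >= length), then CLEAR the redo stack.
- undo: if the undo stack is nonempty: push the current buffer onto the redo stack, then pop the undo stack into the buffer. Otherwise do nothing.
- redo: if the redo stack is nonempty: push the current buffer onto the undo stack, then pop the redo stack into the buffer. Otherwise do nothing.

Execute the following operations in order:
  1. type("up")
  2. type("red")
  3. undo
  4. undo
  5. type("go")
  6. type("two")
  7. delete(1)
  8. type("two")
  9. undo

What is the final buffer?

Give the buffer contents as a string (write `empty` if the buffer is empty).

Answer: gotw

Derivation:
After op 1 (type): buf='up' undo_depth=1 redo_depth=0
After op 2 (type): buf='upred' undo_depth=2 redo_depth=0
After op 3 (undo): buf='up' undo_depth=1 redo_depth=1
After op 4 (undo): buf='(empty)' undo_depth=0 redo_depth=2
After op 5 (type): buf='go' undo_depth=1 redo_depth=0
After op 6 (type): buf='gotwo' undo_depth=2 redo_depth=0
After op 7 (delete): buf='gotw' undo_depth=3 redo_depth=0
After op 8 (type): buf='gotwtwo' undo_depth=4 redo_depth=0
After op 9 (undo): buf='gotw' undo_depth=3 redo_depth=1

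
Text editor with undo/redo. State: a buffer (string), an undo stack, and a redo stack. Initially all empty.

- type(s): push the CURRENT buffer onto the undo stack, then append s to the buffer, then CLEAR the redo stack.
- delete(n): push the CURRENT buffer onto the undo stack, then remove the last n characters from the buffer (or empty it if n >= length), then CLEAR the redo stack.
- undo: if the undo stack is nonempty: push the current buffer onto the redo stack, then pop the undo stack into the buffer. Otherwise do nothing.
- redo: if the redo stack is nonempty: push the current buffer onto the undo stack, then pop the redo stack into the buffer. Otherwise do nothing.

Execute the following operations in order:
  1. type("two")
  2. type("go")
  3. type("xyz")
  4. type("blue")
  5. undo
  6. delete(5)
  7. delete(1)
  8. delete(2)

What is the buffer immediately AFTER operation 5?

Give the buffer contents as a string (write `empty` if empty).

After op 1 (type): buf='two' undo_depth=1 redo_depth=0
After op 2 (type): buf='twogo' undo_depth=2 redo_depth=0
After op 3 (type): buf='twogoxyz' undo_depth=3 redo_depth=0
After op 4 (type): buf='twogoxyzblue' undo_depth=4 redo_depth=0
After op 5 (undo): buf='twogoxyz' undo_depth=3 redo_depth=1

Answer: twogoxyz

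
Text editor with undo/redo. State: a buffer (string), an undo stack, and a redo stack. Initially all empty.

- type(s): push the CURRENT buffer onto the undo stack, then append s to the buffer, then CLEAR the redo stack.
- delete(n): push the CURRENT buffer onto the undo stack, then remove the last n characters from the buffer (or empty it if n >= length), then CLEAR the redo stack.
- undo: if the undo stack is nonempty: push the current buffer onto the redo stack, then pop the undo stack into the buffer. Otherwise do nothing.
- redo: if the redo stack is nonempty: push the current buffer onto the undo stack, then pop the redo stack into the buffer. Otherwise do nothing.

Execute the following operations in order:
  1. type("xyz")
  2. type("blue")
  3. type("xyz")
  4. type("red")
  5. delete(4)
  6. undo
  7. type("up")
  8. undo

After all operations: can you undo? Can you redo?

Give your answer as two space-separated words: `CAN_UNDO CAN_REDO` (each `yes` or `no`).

Answer: yes yes

Derivation:
After op 1 (type): buf='xyz' undo_depth=1 redo_depth=0
After op 2 (type): buf='xyzblue' undo_depth=2 redo_depth=0
After op 3 (type): buf='xyzbluexyz' undo_depth=3 redo_depth=0
After op 4 (type): buf='xyzbluexyzred' undo_depth=4 redo_depth=0
After op 5 (delete): buf='xyzbluexy' undo_depth=5 redo_depth=0
After op 6 (undo): buf='xyzbluexyzred' undo_depth=4 redo_depth=1
After op 7 (type): buf='xyzbluexyzredup' undo_depth=5 redo_depth=0
After op 8 (undo): buf='xyzbluexyzred' undo_depth=4 redo_depth=1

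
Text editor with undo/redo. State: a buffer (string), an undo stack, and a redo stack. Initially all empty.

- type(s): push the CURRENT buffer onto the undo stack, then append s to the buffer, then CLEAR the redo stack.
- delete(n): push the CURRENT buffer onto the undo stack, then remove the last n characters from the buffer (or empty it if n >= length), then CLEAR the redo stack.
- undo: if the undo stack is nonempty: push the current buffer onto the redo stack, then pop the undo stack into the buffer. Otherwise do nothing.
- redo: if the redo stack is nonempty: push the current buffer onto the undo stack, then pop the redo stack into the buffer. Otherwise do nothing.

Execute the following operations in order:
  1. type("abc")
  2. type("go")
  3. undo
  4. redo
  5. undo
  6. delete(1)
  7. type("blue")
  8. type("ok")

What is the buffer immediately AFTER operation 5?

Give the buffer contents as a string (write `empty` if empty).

Answer: abc

Derivation:
After op 1 (type): buf='abc' undo_depth=1 redo_depth=0
After op 2 (type): buf='abcgo' undo_depth=2 redo_depth=0
After op 3 (undo): buf='abc' undo_depth=1 redo_depth=1
After op 4 (redo): buf='abcgo' undo_depth=2 redo_depth=0
After op 5 (undo): buf='abc' undo_depth=1 redo_depth=1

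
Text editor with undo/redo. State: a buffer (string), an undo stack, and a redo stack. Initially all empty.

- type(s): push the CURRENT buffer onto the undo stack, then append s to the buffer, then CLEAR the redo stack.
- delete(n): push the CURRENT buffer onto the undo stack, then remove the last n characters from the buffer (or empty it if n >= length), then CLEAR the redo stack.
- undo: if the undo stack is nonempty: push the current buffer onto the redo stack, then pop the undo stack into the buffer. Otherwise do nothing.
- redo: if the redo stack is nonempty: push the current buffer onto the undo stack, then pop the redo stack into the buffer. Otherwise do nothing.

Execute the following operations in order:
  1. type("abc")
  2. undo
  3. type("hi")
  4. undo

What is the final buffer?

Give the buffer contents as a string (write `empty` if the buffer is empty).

Answer: empty

Derivation:
After op 1 (type): buf='abc' undo_depth=1 redo_depth=0
After op 2 (undo): buf='(empty)' undo_depth=0 redo_depth=1
After op 3 (type): buf='hi' undo_depth=1 redo_depth=0
After op 4 (undo): buf='(empty)' undo_depth=0 redo_depth=1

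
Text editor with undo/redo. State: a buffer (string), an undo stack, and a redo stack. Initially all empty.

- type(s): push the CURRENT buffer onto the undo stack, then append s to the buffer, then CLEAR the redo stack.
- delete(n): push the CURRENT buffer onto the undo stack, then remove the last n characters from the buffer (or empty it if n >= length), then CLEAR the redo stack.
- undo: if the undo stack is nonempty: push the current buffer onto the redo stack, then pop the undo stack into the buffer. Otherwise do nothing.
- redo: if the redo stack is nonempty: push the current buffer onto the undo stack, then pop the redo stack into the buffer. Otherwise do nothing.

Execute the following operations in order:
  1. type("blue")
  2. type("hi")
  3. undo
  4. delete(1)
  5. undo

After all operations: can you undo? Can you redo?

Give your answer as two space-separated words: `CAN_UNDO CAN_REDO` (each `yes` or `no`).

After op 1 (type): buf='blue' undo_depth=1 redo_depth=0
After op 2 (type): buf='bluehi' undo_depth=2 redo_depth=0
After op 3 (undo): buf='blue' undo_depth=1 redo_depth=1
After op 4 (delete): buf='blu' undo_depth=2 redo_depth=0
After op 5 (undo): buf='blue' undo_depth=1 redo_depth=1

Answer: yes yes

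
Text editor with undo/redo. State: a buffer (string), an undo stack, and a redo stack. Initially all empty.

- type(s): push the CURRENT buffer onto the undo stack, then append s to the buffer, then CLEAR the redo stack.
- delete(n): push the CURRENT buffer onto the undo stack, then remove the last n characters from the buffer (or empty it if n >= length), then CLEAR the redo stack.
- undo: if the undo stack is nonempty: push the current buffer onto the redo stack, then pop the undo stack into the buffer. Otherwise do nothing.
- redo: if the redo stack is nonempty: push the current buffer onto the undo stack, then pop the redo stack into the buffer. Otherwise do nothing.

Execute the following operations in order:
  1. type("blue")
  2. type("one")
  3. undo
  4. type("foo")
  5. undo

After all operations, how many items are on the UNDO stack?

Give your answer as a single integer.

Answer: 1

Derivation:
After op 1 (type): buf='blue' undo_depth=1 redo_depth=0
After op 2 (type): buf='blueone' undo_depth=2 redo_depth=0
After op 3 (undo): buf='blue' undo_depth=1 redo_depth=1
After op 4 (type): buf='bluefoo' undo_depth=2 redo_depth=0
After op 5 (undo): buf='blue' undo_depth=1 redo_depth=1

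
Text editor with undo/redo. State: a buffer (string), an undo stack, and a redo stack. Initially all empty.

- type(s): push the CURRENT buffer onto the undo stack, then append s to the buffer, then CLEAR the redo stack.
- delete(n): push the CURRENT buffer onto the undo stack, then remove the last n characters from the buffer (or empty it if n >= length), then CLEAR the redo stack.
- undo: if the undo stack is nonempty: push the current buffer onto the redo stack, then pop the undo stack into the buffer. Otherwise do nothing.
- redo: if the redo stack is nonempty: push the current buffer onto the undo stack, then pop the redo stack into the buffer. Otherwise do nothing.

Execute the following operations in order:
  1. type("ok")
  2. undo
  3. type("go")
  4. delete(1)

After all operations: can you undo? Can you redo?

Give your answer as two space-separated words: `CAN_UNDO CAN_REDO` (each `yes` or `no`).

After op 1 (type): buf='ok' undo_depth=1 redo_depth=0
After op 2 (undo): buf='(empty)' undo_depth=0 redo_depth=1
After op 3 (type): buf='go' undo_depth=1 redo_depth=0
After op 4 (delete): buf='g' undo_depth=2 redo_depth=0

Answer: yes no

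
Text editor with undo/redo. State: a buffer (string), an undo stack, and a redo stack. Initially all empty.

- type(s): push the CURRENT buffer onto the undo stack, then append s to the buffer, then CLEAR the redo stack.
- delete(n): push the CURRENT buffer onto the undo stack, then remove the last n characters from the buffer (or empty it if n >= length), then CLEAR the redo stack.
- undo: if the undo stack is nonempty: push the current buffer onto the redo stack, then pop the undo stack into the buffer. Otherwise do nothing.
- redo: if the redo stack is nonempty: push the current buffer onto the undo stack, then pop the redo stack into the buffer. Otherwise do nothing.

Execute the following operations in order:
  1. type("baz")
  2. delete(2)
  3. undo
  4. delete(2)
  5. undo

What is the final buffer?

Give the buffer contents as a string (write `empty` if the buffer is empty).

After op 1 (type): buf='baz' undo_depth=1 redo_depth=0
After op 2 (delete): buf='b' undo_depth=2 redo_depth=0
After op 3 (undo): buf='baz' undo_depth=1 redo_depth=1
After op 4 (delete): buf='b' undo_depth=2 redo_depth=0
After op 5 (undo): buf='baz' undo_depth=1 redo_depth=1

Answer: baz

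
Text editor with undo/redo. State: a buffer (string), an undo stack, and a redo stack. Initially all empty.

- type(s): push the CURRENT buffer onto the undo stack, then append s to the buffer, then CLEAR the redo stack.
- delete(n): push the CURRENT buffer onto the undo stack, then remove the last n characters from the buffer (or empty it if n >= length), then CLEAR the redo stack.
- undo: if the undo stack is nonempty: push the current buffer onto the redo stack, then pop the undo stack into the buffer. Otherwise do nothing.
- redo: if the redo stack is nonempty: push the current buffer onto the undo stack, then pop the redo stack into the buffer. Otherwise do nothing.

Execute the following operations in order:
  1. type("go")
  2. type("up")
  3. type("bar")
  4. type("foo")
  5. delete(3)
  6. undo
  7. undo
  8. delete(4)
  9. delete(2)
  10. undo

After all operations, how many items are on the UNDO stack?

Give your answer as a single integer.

After op 1 (type): buf='go' undo_depth=1 redo_depth=0
After op 2 (type): buf='goup' undo_depth=2 redo_depth=0
After op 3 (type): buf='goupbar' undo_depth=3 redo_depth=0
After op 4 (type): buf='goupbarfoo' undo_depth=4 redo_depth=0
After op 5 (delete): buf='goupbar' undo_depth=5 redo_depth=0
After op 6 (undo): buf='goupbarfoo' undo_depth=4 redo_depth=1
After op 7 (undo): buf='goupbar' undo_depth=3 redo_depth=2
After op 8 (delete): buf='gou' undo_depth=4 redo_depth=0
After op 9 (delete): buf='g' undo_depth=5 redo_depth=0
After op 10 (undo): buf='gou' undo_depth=4 redo_depth=1

Answer: 4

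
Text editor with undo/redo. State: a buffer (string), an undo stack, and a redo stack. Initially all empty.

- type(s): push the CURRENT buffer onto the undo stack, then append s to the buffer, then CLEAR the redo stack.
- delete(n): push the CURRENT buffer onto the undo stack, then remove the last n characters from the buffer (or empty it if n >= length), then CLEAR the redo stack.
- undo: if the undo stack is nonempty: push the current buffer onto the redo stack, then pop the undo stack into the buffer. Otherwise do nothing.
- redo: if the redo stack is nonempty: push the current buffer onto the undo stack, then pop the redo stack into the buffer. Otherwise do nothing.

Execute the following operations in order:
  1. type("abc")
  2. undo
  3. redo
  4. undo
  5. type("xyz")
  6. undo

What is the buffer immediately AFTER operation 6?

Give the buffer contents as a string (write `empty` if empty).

After op 1 (type): buf='abc' undo_depth=1 redo_depth=0
After op 2 (undo): buf='(empty)' undo_depth=0 redo_depth=1
After op 3 (redo): buf='abc' undo_depth=1 redo_depth=0
After op 4 (undo): buf='(empty)' undo_depth=0 redo_depth=1
After op 5 (type): buf='xyz' undo_depth=1 redo_depth=0
After op 6 (undo): buf='(empty)' undo_depth=0 redo_depth=1

Answer: empty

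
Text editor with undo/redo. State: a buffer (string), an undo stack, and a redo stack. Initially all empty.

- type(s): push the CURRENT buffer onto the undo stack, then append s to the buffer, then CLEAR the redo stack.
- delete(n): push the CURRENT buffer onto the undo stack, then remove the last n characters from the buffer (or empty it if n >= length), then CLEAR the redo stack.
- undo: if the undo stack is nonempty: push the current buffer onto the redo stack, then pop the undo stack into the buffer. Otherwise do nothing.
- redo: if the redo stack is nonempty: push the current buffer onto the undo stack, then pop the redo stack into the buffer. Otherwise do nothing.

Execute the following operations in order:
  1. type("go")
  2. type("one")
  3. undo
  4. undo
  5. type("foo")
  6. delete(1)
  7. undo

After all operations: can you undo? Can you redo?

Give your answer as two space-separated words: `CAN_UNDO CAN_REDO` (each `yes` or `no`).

After op 1 (type): buf='go' undo_depth=1 redo_depth=0
After op 2 (type): buf='goone' undo_depth=2 redo_depth=0
After op 3 (undo): buf='go' undo_depth=1 redo_depth=1
After op 4 (undo): buf='(empty)' undo_depth=0 redo_depth=2
After op 5 (type): buf='foo' undo_depth=1 redo_depth=0
After op 6 (delete): buf='fo' undo_depth=2 redo_depth=0
After op 7 (undo): buf='foo' undo_depth=1 redo_depth=1

Answer: yes yes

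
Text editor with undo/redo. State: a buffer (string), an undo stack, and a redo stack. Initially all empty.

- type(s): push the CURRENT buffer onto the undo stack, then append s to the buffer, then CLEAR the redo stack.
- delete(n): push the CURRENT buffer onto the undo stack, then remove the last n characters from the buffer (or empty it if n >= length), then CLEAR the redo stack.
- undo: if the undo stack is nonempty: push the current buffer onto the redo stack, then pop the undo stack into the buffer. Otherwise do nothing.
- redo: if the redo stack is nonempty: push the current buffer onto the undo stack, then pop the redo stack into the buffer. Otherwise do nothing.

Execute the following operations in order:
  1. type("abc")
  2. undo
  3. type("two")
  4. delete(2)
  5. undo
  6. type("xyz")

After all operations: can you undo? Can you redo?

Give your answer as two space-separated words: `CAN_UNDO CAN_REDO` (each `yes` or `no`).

After op 1 (type): buf='abc' undo_depth=1 redo_depth=0
After op 2 (undo): buf='(empty)' undo_depth=0 redo_depth=1
After op 3 (type): buf='two' undo_depth=1 redo_depth=0
After op 4 (delete): buf='t' undo_depth=2 redo_depth=0
After op 5 (undo): buf='two' undo_depth=1 redo_depth=1
After op 6 (type): buf='twoxyz' undo_depth=2 redo_depth=0

Answer: yes no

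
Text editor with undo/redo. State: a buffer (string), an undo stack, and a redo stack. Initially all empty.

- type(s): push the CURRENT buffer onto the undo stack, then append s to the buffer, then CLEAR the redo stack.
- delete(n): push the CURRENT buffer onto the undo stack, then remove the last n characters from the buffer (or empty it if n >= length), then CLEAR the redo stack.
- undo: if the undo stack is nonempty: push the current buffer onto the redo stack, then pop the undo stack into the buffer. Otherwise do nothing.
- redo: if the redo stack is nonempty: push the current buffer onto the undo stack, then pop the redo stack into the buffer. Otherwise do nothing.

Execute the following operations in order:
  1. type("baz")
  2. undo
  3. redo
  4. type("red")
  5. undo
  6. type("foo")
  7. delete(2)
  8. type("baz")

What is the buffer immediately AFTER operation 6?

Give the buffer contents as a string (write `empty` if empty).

After op 1 (type): buf='baz' undo_depth=1 redo_depth=0
After op 2 (undo): buf='(empty)' undo_depth=0 redo_depth=1
After op 3 (redo): buf='baz' undo_depth=1 redo_depth=0
After op 4 (type): buf='bazred' undo_depth=2 redo_depth=0
After op 5 (undo): buf='baz' undo_depth=1 redo_depth=1
After op 6 (type): buf='bazfoo' undo_depth=2 redo_depth=0

Answer: bazfoo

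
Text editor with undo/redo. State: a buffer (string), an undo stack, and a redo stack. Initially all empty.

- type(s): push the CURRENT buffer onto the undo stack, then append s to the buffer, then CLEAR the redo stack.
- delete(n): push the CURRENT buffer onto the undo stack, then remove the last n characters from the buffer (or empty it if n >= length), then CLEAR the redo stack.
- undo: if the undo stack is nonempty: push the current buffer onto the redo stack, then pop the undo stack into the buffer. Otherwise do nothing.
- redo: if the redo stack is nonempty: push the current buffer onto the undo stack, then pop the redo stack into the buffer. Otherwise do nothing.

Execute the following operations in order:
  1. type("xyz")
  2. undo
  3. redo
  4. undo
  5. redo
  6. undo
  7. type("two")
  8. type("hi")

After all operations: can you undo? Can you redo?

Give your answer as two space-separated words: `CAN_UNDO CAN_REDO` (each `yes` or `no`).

After op 1 (type): buf='xyz' undo_depth=1 redo_depth=0
After op 2 (undo): buf='(empty)' undo_depth=0 redo_depth=1
After op 3 (redo): buf='xyz' undo_depth=1 redo_depth=0
After op 4 (undo): buf='(empty)' undo_depth=0 redo_depth=1
After op 5 (redo): buf='xyz' undo_depth=1 redo_depth=0
After op 6 (undo): buf='(empty)' undo_depth=0 redo_depth=1
After op 7 (type): buf='two' undo_depth=1 redo_depth=0
After op 8 (type): buf='twohi' undo_depth=2 redo_depth=0

Answer: yes no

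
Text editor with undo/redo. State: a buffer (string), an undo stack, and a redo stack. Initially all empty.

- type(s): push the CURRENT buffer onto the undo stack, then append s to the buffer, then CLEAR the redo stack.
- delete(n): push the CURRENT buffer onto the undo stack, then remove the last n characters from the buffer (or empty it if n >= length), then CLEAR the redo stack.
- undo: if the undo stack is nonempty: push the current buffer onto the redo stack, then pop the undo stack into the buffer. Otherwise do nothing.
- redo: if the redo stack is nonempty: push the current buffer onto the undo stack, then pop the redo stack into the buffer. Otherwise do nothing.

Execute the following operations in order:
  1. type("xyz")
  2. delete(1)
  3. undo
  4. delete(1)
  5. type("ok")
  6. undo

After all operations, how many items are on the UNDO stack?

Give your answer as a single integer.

Answer: 2

Derivation:
After op 1 (type): buf='xyz' undo_depth=1 redo_depth=0
After op 2 (delete): buf='xy' undo_depth=2 redo_depth=0
After op 3 (undo): buf='xyz' undo_depth=1 redo_depth=1
After op 4 (delete): buf='xy' undo_depth=2 redo_depth=0
After op 5 (type): buf='xyok' undo_depth=3 redo_depth=0
After op 6 (undo): buf='xy' undo_depth=2 redo_depth=1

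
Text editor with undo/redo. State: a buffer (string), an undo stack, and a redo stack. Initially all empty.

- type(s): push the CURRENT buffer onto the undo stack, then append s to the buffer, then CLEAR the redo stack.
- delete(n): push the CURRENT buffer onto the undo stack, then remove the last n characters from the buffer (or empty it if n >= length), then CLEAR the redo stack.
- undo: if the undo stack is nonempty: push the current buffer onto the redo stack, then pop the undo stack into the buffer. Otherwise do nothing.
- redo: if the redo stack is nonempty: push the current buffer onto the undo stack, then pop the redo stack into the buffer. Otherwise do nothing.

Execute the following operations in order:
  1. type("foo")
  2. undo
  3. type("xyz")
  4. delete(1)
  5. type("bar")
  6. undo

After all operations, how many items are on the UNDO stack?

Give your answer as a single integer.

Answer: 2

Derivation:
After op 1 (type): buf='foo' undo_depth=1 redo_depth=0
After op 2 (undo): buf='(empty)' undo_depth=0 redo_depth=1
After op 3 (type): buf='xyz' undo_depth=1 redo_depth=0
After op 4 (delete): buf='xy' undo_depth=2 redo_depth=0
After op 5 (type): buf='xybar' undo_depth=3 redo_depth=0
After op 6 (undo): buf='xy' undo_depth=2 redo_depth=1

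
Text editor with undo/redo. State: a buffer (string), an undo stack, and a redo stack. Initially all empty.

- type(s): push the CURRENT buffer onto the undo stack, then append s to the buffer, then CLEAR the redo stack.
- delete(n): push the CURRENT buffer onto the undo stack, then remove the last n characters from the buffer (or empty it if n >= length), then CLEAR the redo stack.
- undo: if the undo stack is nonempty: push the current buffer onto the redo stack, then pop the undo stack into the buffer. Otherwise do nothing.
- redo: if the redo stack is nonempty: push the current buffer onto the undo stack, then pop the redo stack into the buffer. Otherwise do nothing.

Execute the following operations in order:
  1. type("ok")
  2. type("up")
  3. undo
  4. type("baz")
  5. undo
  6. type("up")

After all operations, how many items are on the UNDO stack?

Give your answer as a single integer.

Answer: 2

Derivation:
After op 1 (type): buf='ok' undo_depth=1 redo_depth=0
After op 2 (type): buf='okup' undo_depth=2 redo_depth=0
After op 3 (undo): buf='ok' undo_depth=1 redo_depth=1
After op 4 (type): buf='okbaz' undo_depth=2 redo_depth=0
After op 5 (undo): buf='ok' undo_depth=1 redo_depth=1
After op 6 (type): buf='okup' undo_depth=2 redo_depth=0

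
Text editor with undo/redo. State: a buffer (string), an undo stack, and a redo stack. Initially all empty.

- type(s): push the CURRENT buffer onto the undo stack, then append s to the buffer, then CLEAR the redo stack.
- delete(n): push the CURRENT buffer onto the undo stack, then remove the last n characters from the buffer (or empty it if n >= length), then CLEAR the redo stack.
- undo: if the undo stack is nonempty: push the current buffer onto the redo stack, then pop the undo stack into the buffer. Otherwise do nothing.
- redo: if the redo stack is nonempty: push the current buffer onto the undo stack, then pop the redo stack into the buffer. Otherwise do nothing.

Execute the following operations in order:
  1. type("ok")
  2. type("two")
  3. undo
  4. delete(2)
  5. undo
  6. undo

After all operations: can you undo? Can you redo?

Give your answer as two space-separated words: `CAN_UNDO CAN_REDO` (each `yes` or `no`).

After op 1 (type): buf='ok' undo_depth=1 redo_depth=0
After op 2 (type): buf='oktwo' undo_depth=2 redo_depth=0
After op 3 (undo): buf='ok' undo_depth=1 redo_depth=1
After op 4 (delete): buf='(empty)' undo_depth=2 redo_depth=0
After op 5 (undo): buf='ok' undo_depth=1 redo_depth=1
After op 6 (undo): buf='(empty)' undo_depth=0 redo_depth=2

Answer: no yes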